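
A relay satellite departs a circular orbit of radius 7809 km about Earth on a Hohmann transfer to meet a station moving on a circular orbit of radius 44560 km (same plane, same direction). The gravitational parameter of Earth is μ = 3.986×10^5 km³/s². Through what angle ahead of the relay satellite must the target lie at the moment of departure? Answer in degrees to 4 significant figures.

The Hohmann ellipse has a_t = (r₁ + r₂)/2 = 26184.5 km.
Transfer time t = π√(a_t³/μ) = 21083.7 s.
The target's mean motion on its circular orbit is ω₂ = √(μ/r₂³) = 6.71198×10^-5 rad/s.
Angle swept by the target during transfer: ω₂·t = 1.4151 rad = 81.08°.
Arrival is 180° from departure on the ellipse, so φ = 180° − 81.08° = 98.92°.

φ = 98.92°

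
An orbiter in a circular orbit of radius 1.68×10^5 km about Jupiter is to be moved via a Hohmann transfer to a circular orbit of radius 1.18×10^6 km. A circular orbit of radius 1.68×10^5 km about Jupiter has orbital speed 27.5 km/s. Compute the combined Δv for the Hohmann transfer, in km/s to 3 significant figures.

Δv = 14.1 km/s

From the circular-orbit relation v² = μ/r at r = 1.68×10^5 km: μ = v²r = (27.5)² × 1.68×10^5 = 1.27050×10^8 km³/s².
Semi-major axis of the transfer orbit: a_t = (1.680×10^5 + 1.180×10^6)/2 = 6.740×10^5 km.
At r₁ the circular-orbit speed is v₁ = √(μ/r₁) = 27.500 km/s.
Transfer-orbit speed at r₁ (vis-viva equation): v_p = √[μ(2/r₁ − 1/a_t)] = 36.387 km/s.
First burn Δv₁ = |v_p − v₁| = 8.887 km/s.
At r₂, v₂ = √(μ/r₂) = 10.3764 km/s.
Transfer-orbit speed at r₂: v_a = √[μ(2/r₂ − 1/a_t)] = 5.18049 km/s.
Second burn Δv₂ = |v₂ − v_a| = 5.196 km/s.
Δv = Δv₁ + Δv₂ = 8.887 + 5.196 = 14.08 km/s.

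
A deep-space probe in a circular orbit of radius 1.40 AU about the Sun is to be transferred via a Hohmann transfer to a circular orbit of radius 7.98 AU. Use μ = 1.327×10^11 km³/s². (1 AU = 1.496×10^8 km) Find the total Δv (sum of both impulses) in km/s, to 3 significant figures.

In km: r₁ = 1.40 × 1.496×10^8 = 2.0944×10^8 km; r₂ = 7.98 × 1.496×10^8 = 1.193808×10^9 km.
Transfer-ellipse semi-major axis a_t = (r₁ + r₂)/2 = (2.0944×10^8 + 1.193808×10^9)/2 = 7.01624×10^8 km.
At r₁ the circular-orbit speed is v₁ = √(μ/r₁) = 25.1713 km/s.
On the transfer ellipse at r₁, vis-viva equation gives v_p = √[μ(2/r₁ − 1/a_t)] = 32.8338 km/s.
First burn Δv₁ = |v_p − v₁| = 7.6625 km/s.
At r₂, v₂ = √(μ/r₂) = 10.5431 km/s.
Transfer-orbit speed at r₂: v_a = √[μ(2/r₂ − 1/a_t)] = 5.76031 km/s.
Second burn Δv₂ = |v₂ − v_a| = 4.7828 km/s.
Total Δv = Δv₁ + Δv₂ = 12.45 km/s.

Δv = 12.4 km/s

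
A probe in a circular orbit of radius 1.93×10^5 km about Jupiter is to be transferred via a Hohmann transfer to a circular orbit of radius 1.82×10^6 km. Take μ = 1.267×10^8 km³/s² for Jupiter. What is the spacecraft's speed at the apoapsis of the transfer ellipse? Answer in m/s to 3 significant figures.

The Hohmann ellipse has a_t = (r₁ + r₂)/2 = 1.0065×10^6 km.
The apoapsis of the transfer ellipse is at r = 1.820×10^6 km.
Applying v² = μ(2/r − 1/a_t): v = 3.654 km/s.

v = 3650 m/s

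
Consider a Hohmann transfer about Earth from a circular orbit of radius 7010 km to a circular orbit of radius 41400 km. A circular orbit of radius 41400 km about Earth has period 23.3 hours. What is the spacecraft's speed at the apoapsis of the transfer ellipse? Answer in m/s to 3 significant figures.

v = 1670 m/s

From Kepler's third law T² = 4π²r³/μ at r = 41400 km, T = 23.3 hours = 23.3 × 3600 s = 83880 s: μ = 4π²r³/T² = 3.98147×10^5 km³/s².
The Hohmann ellipse has a_t = (r₁ + r₂)/2 = 24205 km.
The apoapsis of the transfer ellipse is at r = 41400 km.
Applying v² = μ(2/r − 1/a_t): v = 1.669 km/s.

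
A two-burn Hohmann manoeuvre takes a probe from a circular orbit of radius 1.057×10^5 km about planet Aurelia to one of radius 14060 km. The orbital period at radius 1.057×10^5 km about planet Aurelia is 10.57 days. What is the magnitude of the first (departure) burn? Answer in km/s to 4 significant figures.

Δv₁ = 0.3748 km/s

From Kepler's third law T² = 4π²r³/μ at r = 1.057×10^5 km, T = 10.57 days = 10.57 × 86400 s = 9.13248×10^5 s: μ = 4π²r³/T² = 55899.4 km³/s².
Transfer-ellipse semi-major axis a_t = (r₁ + r₂)/2 = (1.057×10^5 + 14060)/2 = 59880 km.
Circular speed at r = 1.057×10^5 km: v_c = √(μ/r) = 0.7272 km/s.
Vis-viva on the transfer ellipse at r = 1.057×10^5 km gives v_t = √[μ(2/r − 1/a_t)] = 0.3524 km/s.
Δv₁ = |v_t − v_c| = |0.3524 − 0.7272| = 0.3748 km/s.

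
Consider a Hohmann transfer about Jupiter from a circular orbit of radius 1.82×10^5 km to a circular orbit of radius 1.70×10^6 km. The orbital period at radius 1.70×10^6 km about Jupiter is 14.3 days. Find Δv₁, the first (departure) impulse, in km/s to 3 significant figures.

From Kepler's third law T² = 4π²r³/μ at r = 1.70×10^6 km, T = 14.3 days = 14.3 × 86400 s = 1.23552×10^6 s: μ = 4π²r³/T² = 1.27059×10^8 km³/s².
The Hohmann ellipse has a_t = (r₁ + r₂)/2 = 9.410×10^5 km.
On the circular orbit at r = 1.820×10^5 km, v_c = √(μ/r) = 26.422 km/s.
Vis-viva on the transfer ellipse at r = 1.820×10^5 km gives v_t = √[μ(2/r − 1/a_t)] = 35.514 km/s.
Δv₁ = |v_t − v_c| = |35.514 − 26.422| = 9.092 km/s.

Δv₁ = 9.09 km/s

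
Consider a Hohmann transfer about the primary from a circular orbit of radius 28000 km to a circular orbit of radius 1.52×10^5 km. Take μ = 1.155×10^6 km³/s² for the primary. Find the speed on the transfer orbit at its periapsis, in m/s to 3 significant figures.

Transfer-ellipse semi-major axis a_t = (r₁ + r₂)/2 = (28000 + 1.520×10^5)/2 = 90000 km.
The periapsis of the transfer ellipse is at r = 28000 km.
Applying v² = μ(2/r − 1/a_t): v = 8.347 km/s.

v = 8350 m/s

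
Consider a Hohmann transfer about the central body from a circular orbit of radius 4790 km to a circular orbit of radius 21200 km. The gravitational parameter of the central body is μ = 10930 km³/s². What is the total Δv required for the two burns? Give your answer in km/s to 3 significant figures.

The Hohmann ellipse has a_t = (r₁ + r₂)/2 = 12995 km.
At r₁ the circular-orbit speed is v₁ = √(μ/r₁) = 1.5106 km/s.
On the transfer ellipse at r₁, v² = μ(2/r − 1/a) gives v_p = √[μ(2/r₁ − 1/a_t)] = 1.9294 km/s.
First burn Δv₁ = |v_p − v₁| = 0.4188 km/s.
Circular speed at r₂: v₂ = √(μ/r₂) = 0.7180 km/s.
Transfer-orbit speed at r₂: v_a = √[μ(2/r₂ − 1/a_t)] = 0.4359 km/s.
Second burn Δv₂ = |v₂ − v_a| = 0.2821 km/s.
Δv = Δv₁ + Δv₂ = 0.4188 + 0.2821 = 0.7009 km/s.

Δv = 0.701 km/s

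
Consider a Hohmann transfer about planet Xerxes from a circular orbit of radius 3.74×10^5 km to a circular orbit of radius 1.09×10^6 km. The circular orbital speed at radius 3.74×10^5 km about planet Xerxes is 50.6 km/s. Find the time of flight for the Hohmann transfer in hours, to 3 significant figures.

From the circular-orbit relation v² = μ/r at r = 3.74×10^5 km: μ = v²r = (50.6)² × 3.74×10^5 = 9.57575×10^8 km³/s².
Transfer-ellipse semi-major axis a_t = (r₁ + r₂)/2 = (3.740×10^5 + 1.090×10^6)/2 = 7.320×10^5 km.
Half the transfer-orbit period gives t = π√(a_t³/μ) = 63580 s.
Converting: 63580 s ÷ 3600 s/hour = 17.7 hours.

t = 17.7 hours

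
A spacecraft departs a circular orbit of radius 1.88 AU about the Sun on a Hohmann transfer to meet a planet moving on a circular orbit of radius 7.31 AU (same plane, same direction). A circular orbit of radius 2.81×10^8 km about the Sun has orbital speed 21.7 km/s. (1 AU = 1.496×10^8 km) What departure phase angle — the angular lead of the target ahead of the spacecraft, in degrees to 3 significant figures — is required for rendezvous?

From the circular-orbit relation v² = μ/r at r = 2.81×10^8 km: μ = v²r = (21.7)² × 2.81×10^8 = 1.32320×10^11 km³/s².
In km: r₁ = 1.88 × 1.496×10^8 = 2.81248×10^8 km; r₂ = 7.31 × 1.496×10^8 = 1.093576×10^9 km.
The Hohmann ellipse has a_t = (r₁ + r₂)/2 = 6.87412×10^8 km.
The half-period of the transfer ellipse is t = π√(a_t³/μ) = 1.5565×10^8 s.
The target's mean motion on its circular orbit is ω₂ = √(μ/r₂³) = 1.0059×10^-8 rad/s.
Angle swept by the target during transfer: ω₂·t = 1.5657 rad = 89.71°.
Arrival is 180° from departure on the ellipse, so φ = 180° − 89.71° = 90.3°.

φ = 90.3°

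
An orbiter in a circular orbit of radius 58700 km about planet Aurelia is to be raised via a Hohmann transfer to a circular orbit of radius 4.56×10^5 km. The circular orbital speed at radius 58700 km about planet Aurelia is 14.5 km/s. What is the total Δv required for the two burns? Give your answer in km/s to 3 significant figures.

From the circular-orbit relation v² = μ/r at r = 58700 km: μ = v²r = (14.5)² × 58700 = 1.23417×10^7 km³/s².
Semi-major axis of the transfer orbit: a_t = (58700 + 4.560×10^5)/2 = 2.5735×10^5 km.
At r₁ the circular-orbit speed is v₁ = √(μ/r₁) = 14.500 km/s.
On the transfer ellipse at r₁, v² = μ(2/r − 1/a) gives v_p = √[μ(2/r₁ − 1/a_t)] = 19.301 km/s.
First burn Δv₁ = |v_p − v₁| = 4.801 km/s.
Circular speed at r₂: v₂ = √(μ/r₂) = 5.2024 km/s.
Transfer-orbit speed at r₂: v_a = √[μ(2/r₂ − 1/a_t)] = 2.4846 km/s.
Second burn Δv₂ = |v₂ − v_a| = 2.718 km/s.
Total Δv = Δv₁ + Δv₂ = 7.519 km/s.

Δv = 7.52 km/s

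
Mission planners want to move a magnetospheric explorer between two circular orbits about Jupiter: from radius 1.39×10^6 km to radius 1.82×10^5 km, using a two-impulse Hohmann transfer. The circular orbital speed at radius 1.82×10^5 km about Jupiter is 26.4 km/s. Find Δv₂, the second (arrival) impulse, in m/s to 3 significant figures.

Δv₂ = 8710 m/s

From the circular-orbit relation v² = μ/r at r = 1.82×10^5 km: μ = v²r = (26.4)² × 1.82×10^5 = 1.26847×10^8 km³/s².
Transfer-ellipse semi-major axis a_t = (r₁ + r₂)/2 = (1.390×10^6 + 1.820×10^5)/2 = 7.860×10^5 km.
On the circular orbit at r = 1.820×10^5 km, v_c = √(μ/r) = 26.400 km/s.
Vis-viva on the transfer ellipse at r = 1.820×10^5 km gives v_t = √[μ(2/r − 1/a_t)] = 35.108 km/s.
Δv₂ = |v_t − v_c| = |35.108 − 26.400| = 8.708 km/s.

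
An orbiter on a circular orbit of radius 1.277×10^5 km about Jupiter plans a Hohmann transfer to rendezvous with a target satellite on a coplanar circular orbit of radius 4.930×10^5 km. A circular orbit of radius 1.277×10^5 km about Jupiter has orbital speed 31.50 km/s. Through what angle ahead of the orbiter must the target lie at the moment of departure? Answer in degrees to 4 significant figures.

From the circular-orbit relation v² = μ/r at r = 1.277×10^5 km: μ = v²r = (31.50)² × 1.277×10^5 = 1.26710×10^8 km³/s².
Semi-major axis of the transfer orbit: a_t = (1.277×10^5 + 4.930×10^5)/2 = 3.1035×10^5 km.
Transfer time t = π√(a_t³/μ) = 48250 s.
Target angular speed ω₂ = √(μ/r₂³) = 3.252×10^-5 rad/s.
Angle swept by the target during transfer: ω₂·t = 1.569 rad = 89.90°.
Arrival is 180° from departure on the ellipse, so φ = 180° − 89.90° = 90.10°.

φ = 90.10°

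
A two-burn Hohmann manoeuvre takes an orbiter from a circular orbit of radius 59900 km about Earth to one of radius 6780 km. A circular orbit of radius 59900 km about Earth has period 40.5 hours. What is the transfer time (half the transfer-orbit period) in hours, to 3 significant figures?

t = 8.41 hours

From Kepler's third law T² = 4π²r³/μ at r = 59900 km, T = 40.5 hours = 40.5 × 3600 s = 1.458×10^5 s: μ = 4π²r³/T² = 3.99140×10^5 km³/s².
Semi-major axis of the transfer orbit: a_t = (59900 + 6780)/2 = 33340 km.
By Kepler's third law the transfer-orbit period is T = 2π√(a_t³/μ), so t = T/2 = 30270 s.
Converting: 30270 s ÷ 3600 s/hour = 8.41 hours.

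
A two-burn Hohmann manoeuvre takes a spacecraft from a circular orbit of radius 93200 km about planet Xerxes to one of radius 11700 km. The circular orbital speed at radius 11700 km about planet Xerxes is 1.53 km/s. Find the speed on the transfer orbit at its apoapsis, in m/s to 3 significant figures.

From the circular-orbit relation v² = μ/r at r = 11700 km: μ = v²r = (1.53)² × 11700 = 27388.5 km³/s².
Semi-major axis of the transfer orbit: a_t = (93200 + 11700)/2 = 52450 km.
At apoapsis, r = 93200 km.
Vis-viva: v = √[μ(2/r − 1/a_t)] = √[27388.5 × (2/93200 − 1/52450)] = 0.2560 km/s.

v = 256 m/s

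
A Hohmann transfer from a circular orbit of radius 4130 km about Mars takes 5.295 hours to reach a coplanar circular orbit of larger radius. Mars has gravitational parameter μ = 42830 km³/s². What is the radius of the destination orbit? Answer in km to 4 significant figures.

Transfer time t = 5.295 hours = 19062 s, and t = π√(a_t³/μ).
So a_t = (μ t²/π²)^(1/3) = (42830 × (19062)² / π²)^(1/3) = 11639 km.
Since a_t = (r₁ + r₂)/2, r₂ = 2a_t − r₁ = 2×11639 − 4130 = 19148 km.

r₂ = 19150 km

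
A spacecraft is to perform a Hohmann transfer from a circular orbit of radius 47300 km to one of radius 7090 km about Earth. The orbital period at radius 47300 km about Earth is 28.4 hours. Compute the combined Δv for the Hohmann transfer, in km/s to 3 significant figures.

Δv = 3.82 km/s

From Kepler's third law T² = 4π²r³/μ at r = 47300 km, T = 28.4 hours = 28.4 × 3600 s = 1.0224×10^5 s: μ = 4π²r³/T² = 3.99670×10^5 km³/s².
Transfer-ellipse semi-major axis a_t = (r₁ + r₂)/2 = (47300 + 7090)/2 = 27195 km.
At r₁ the circular-orbit speed is v₁ = √(μ/r₁) = 2.9068 km/s.
Transfer-orbit speed at r₁ (vis-viva): v_a = √[μ(2/r₁ − 1/a_t)] = 1.4842 km/s.
First burn Δv₁ = |v_a − v₁| = 1.4226 km/s.
Circular speed at r₂: v₂ = √(μ/r₂) = 7.5081 km/s.
Transfer-orbit speed at r₂: v_p = √[μ(2/r₂ − 1/a_t)] = 9.9018 km/s.
Second burn Δv₂ = |v₂ − v_p| = 2.3937 km/s.
Δv = Δv₁ + Δv₂ = 1.4226 + 2.3937 = 3.816 km/s.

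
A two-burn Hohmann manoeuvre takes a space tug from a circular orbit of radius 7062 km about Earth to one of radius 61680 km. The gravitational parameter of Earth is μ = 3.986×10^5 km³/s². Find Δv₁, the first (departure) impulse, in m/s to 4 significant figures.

The Hohmann ellipse has a_t = (r₁ + r₂)/2 = 34371 km.
Circular speed at r = 7062 km: v_c = √(μ/r) = 7.5129 km/s.
Vis-viva on the transfer ellipse at r = 7062 km gives v_t = √[μ(2/r − 1/a_t)] = 10.064 km/s.
Δv₁ = |v_t − v_c| = |10.064 − 7.5129| = 2.551 km/s.

Δv₁ = 2551 m/s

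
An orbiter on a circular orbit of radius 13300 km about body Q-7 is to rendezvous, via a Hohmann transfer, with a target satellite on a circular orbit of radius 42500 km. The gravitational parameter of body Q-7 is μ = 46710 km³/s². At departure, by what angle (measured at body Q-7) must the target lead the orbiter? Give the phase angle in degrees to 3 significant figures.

φ = 84.3°

The Hohmann ellipse has a_t = (r₁ + r₂)/2 = 27900 km.
Transfer time t = π√(a_t³/μ) = 67740 s.
The target's mean motion on its circular orbit is ω₂ = √(μ/r₂³) = 2.467×10^-5 rad/s.
Angle swept by the target during transfer: ω₂·t = 1.671 rad = 95.74°.
Arrival is 180° from departure on the ellipse, so φ = 180° − 95.74° = 84.3°.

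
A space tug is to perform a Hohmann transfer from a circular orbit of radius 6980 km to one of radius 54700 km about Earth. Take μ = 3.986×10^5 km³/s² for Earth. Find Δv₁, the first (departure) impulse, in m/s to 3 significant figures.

Δv₁ = 2510 m/s

Transfer-ellipse semi-major axis a_t = (r₁ + r₂)/2 = (6980 + 54700)/2 = 30840 km.
Circular speed at r = 6980 km: v_c = √(μ/r) = 7.5569 km/s.
Vis-viva on the transfer ellipse at r = 6980 km gives v_t = √[μ(2/r − 1/a_t)] = 10.064 km/s.
Δv₁ = |v_t − v_c| = |10.064 − 7.5569| = 2.507 km/s.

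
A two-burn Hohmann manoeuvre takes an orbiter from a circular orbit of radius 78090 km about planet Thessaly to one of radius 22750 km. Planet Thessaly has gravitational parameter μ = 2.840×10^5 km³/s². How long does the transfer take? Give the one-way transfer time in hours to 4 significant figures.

Semi-major axis of the transfer orbit: a_t = (78090 + 22750)/2 = 50420 km.
Transfer time t = π√(a_t³/μ) = π√((50420)³ / 2.840×10^5) = 66740 s.
Converting: 66740 s ÷ 3600 s/hour = 18.54 hours.

t = 18.54 hours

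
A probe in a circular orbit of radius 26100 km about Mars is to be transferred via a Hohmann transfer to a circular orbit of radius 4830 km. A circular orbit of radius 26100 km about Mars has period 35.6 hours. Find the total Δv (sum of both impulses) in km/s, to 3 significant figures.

From Kepler's third law T² = 4π²r³/μ at r = 26100 km, T = 35.6 hours = 35.6 × 3600 s = 1.2816×10^5 s: μ = 4π²r³/T² = 42734.3 km³/s².
The Hohmann ellipse has a_t = (r₁ + r₂)/2 = 15465 km.
At r₁ the circular-orbit speed is v₁ = √(μ/r₁) = 1.2796 km/s.
Transfer-orbit speed at r₁ (vis-viva equation): v_a = √[μ(2/r₁ − 1/a_t)] = 0.71510 km/s.
First burn Δv₁ = |v_a − v₁| = 0.5645 km/s.
Circular speed at r₂: v₂ = √(μ/r₂) = 2.9745 km/s.
Transfer-orbit speed at r₂: v_p = √[μ(2/r₂ − 1/a_t)] = 3.8642 km/s.
Second burn Δv₂ = |v₂ − v_p| = 0.8897 km/s.
Δv = Δv₁ + Δv₂ = 0.5645 + 0.8897 = 1.454 km/s.

Δv = 1.45 km/s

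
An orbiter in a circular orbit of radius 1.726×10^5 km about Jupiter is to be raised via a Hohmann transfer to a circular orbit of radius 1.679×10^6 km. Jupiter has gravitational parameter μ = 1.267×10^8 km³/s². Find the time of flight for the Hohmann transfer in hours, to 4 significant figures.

t = 69.06 hours

Transfer-ellipse semi-major axis a_t = (r₁ + r₂)/2 = (1.726×10^5 + 1.679×10^6)/2 = 9.258×10^5 km.
Transfer time t = π√(a_t³/μ) = π√((9.258×10^5)³ / 1.267×10^8) = 2.486×10^5 s.
Converting: 2.486×10^5 s ÷ 3600 s/hour = 69.06 hours.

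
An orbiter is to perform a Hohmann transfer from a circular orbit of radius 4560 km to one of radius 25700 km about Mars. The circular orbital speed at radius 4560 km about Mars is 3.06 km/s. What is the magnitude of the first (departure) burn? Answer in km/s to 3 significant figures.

Δv₁ = 0.928 km/s

From the circular-orbit relation v² = μ/r at r = 4560 km: μ = v²r = (3.06)² × 4560 = 42698.0 km³/s².
Semi-major axis of the transfer orbit: a_t = (4560 + 25700)/2 = 15130 km.
Circular speed at r = 4560 km: v_c = √(μ/r) = 3.0600 km/s.
Transfer-orbit speed at the same r (vis-viva, a = a_t): v_t = √[μ(2/r − 1/a_t)] = 3.9881 km/s.
Δv₁ = |v_t − v_c| = |3.9881 − 3.0600| = 0.9281 km/s.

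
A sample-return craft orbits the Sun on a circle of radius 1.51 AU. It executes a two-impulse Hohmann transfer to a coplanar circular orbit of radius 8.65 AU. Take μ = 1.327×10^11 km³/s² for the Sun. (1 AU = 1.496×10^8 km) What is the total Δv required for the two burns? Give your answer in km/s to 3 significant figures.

In km: r₁ = 1.51 × 1.496×10^8 = 2.25896×10^8 km; r₂ = 8.65 × 1.496×10^8 = 1.29404×10^9 km.
The Hohmann ellipse has a_t = (r₁ + r₂)/2 = 7.59968×10^8 km.
At r₁ the circular-orbit speed is v₁ = √(μ/r₁) = 24.24 km/s.
On the transfer ellipse at r₁, vis-viva equation gives v_p = √[μ(2/r₁ − 1/a_t)] = 31.63 km/s.
First burn Δv₁ = |v_p − v₁| = 7.390 km/s.
Circular speed at r₂: v₂ = √(μ/r₂) = 10.127 km/s.
Transfer-orbit speed at r₂: v_a = √[μ(2/r₂ − 1/a_t)] = 5.5210 km/s.
Second burn Δv₂ = |v₂ − v_a| = 4.606 km/s.
Total Δv = Δv₁ + Δv₂ = 12.00 km/s.

Δv = 12.0 km/s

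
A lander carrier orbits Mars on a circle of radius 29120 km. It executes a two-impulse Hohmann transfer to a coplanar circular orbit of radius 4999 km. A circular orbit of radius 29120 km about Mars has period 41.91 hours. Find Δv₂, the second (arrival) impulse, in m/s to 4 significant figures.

Δv₂ = 897.1 m/s

From Kepler's third law T² = 4π²r³/μ at r = 29120 km, T = 41.91 hours = 41.91 × 3600 s = 1.50876×10^5 s: μ = 4π²r³/T² = 42824.6 km³/s².
The Hohmann ellipse has a_t = (r₁ + r₂)/2 = 17059.5 km.
Circular speed at r = 4999 km: v_c = √(μ/r) = 2.9269 km/s.
Vis-viva on the transfer ellipse at r = 4999 km gives v_t = √[μ(2/r − 1/a_t)] = 3.8240 km/s.
Δv₂ = |v_t − v_c| = |3.8240 − 2.9269| = 0.8971 km/s.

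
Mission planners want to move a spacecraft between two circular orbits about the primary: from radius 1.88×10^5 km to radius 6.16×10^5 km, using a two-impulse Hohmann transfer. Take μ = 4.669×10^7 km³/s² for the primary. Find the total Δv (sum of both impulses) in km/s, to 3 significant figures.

Δv = 6.50 km/s

Transfer-ellipse semi-major axis a_t = (r₁ + r₂)/2 = (1.880×10^5 + 6.160×10^5)/2 = 4.020×10^5 km.
Circular speed at r₁: v₁ = √(μ/r₁) = √(4.669×10^7/1.880×10^5) = 15.759 km/s.
On the transfer ellipse at r₁, vis-viva equation gives v_p = √[μ(2/r₁ − 1/a_t)] = 19.508 km/s.
First burn Δv₁ = |v_p − v₁| = 3.749 km/s.
Circular speed at r₂: v₂ = √(μ/r₂) = 8.706 km/s.
Transfer-orbit speed at r₂: v_a = √[μ(2/r₂ − 1/a_t)] = 5.954 km/s.
Second burn Δv₂ = |v₂ − v_a| = 2.752 km/s.
Δv = Δv₁ + Δv₂ = 3.749 + 2.752 = 6.501 km/s.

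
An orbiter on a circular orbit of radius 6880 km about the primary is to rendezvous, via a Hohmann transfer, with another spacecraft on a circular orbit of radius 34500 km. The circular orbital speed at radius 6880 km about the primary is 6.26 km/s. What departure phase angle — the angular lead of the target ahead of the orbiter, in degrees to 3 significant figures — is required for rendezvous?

From the circular-orbit relation v² = μ/r at r = 6880 km: μ = v²r = (6.26)² × 6880 = 2.69611×10^5 km³/s².
The Hohmann ellipse has a_t = (r₁ + r₂)/2 = 20690 km.
Transfer time t = π√(a_t³/μ) = 18006.2 s.
Target angular speed ω₂ = √(μ/r₂³) = 8.10289×10^-5 rad/s.
Angle swept by the target during transfer: ω₂·t = 1.45902 rad = 83.60°.
Arrival is 180° from departure on the ellipse, so φ = 180° − 83.60° = 96.4°.

φ = 96.4°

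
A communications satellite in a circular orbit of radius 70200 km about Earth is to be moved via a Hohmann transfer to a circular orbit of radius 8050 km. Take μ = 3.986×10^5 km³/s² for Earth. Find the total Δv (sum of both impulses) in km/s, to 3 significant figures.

Δv = 3.69 km/s

Transfer-ellipse semi-major axis a_t = (r₁ + r₂)/2 = (70200 + 8050)/2 = 39125 km.
Circular speed at r₁: v₁ = √(μ/r₁) = √(3.986×10^5/70200) = 2.383 km/s.
Transfer-orbit speed at r₁ (v² = μ(2/r − 1/a)): v_a = √[μ(2/r₁ − 1/a_t)] = 1.081 km/s.
First burn Δv₁ = |v_a − v₁| = 1.302 km/s.
Circular speed at r₂: v₂ = √(μ/r₂) = 7.037 km/s.
Transfer-orbit speed at r₂: v_p = √[μ(2/r₂ − 1/a_t)] = 9.426 km/s.
Second burn Δv₂ = |v₂ − v_p| = 2.389 km/s.
Total Δv = Δv₁ + Δv₂ = 3.691 km/s.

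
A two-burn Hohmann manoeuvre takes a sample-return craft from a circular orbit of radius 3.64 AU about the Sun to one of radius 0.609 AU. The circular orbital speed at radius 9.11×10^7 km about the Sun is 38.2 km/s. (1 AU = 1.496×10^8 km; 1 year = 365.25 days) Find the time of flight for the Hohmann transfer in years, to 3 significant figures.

From the circular-orbit relation v² = μ/r at r = 9.11×10^7 km: μ = v²r = (38.2)² × 9.11×10^7 = 1.32937×10^11 km³/s².
In km: r₁ = 3.64 × 1.496×10^8 = 5.44544×10^8 km; r₂ = 0.609 × 1.496×10^8 = 9.11064×10^7 km.
Semi-major axis of the transfer orbit: a_t = (5.44544×10^8 + 9.11064×10^7)/2 = 3.178252×10^8 km.
Transfer time t = π√(a_t³/μ) = π√((3.178252×10^8)³ / 1.32937×10^11) = 4.882×10^7 s.
Converting: 4.882×10^7 s ÷ 3.15576×10^7 s/year (365.25 × 86400) = 1.55 years.

t = 1.55 years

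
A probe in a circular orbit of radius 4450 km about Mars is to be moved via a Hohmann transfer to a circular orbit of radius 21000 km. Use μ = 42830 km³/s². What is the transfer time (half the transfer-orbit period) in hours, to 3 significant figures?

The Hohmann ellipse has a_t = (r₁ + r₂)/2 = 12725 km.
Half the transfer-orbit period gives t = π√(a_t³/μ) = 21790 s.
Converting: 21790 s ÷ 3600 s/hour = 6.05 hours.

t = 6.05 hours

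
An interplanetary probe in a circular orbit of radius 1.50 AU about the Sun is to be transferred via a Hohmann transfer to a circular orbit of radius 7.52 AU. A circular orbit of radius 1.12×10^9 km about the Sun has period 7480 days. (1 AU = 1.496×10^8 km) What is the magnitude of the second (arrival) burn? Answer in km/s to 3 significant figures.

From Kepler's third law T² = 4π²r³/μ at r = 1.12×10^9 km, T = 7480 days = 7480 × 86400 s = 6.46272×10^8 s: μ = 4π²r³/T² = 1.32795×10^11 km³/s².
In km: r₁ = 1.50 × 1.496×10^8 = 2.244×10^8 km; r₂ = 7.52 × 1.496×10^8 = 1.124992×10^9 km.
Semi-major axis of the transfer orbit: a_t = (2.244×10^8 + 1.124992×10^9)/2 = 6.74696×10^8 km.
On the circular orbit at r = 1.124992×10^9 km, v_c = √(μ/r) = 10.865 km/s.
Vis-viva on the transfer ellipse at r = 1.124992×10^9 km gives v_t = √[μ(2/r − 1/a_t)] = 6.2658 km/s.
Δv₂ = |v_t − v_c| = |6.2658 − 10.865| = 4.599 km/s.

Δv₂ = 4.60 km/s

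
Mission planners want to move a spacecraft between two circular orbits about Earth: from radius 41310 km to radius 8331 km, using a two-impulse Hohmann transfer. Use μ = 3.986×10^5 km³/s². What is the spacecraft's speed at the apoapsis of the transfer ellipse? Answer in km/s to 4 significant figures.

v = 1.800 km/s

The Hohmann ellipse has a_t = (r₁ + r₂)/2 = 24820.5 km.
At apoapsis, r = 41310 km.
Vis-viva: v = √[μ(2/r − 1/a_t)] = √[3.986×10^5 × (2/41310 − 1/24820.5)] = 1.800 km/s.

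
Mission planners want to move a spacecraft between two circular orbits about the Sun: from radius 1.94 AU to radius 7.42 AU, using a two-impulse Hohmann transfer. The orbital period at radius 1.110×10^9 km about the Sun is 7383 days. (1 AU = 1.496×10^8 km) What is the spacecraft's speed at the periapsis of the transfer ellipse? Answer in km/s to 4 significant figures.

v = 26.92 km/s

From Kepler's third law T² = 4π²r³/μ at r = 1.110×10^9 km, T = 7383 days = 7383 × 86400 s = 6.378912×10^8 s: μ = 4π²r³/T² = 1.32689×10^11 km³/s².
In km: r₁ = 1.94 × 1.496×10^8 = 2.90224×10^8 km; r₂ = 7.42 × 1.496×10^8 = 1.110032×10^9 km.
Transfer-ellipse semi-major axis a_t = (r₁ + r₂)/2 = (2.90224×10^8 + 1.110032×10^9)/2 = 7.00128×10^8 km.
At periapsis, r = 2.90224×10^8 km.
From the vis-viva equation, v = √[μ(2/r − 1/a_t)] = 26.92 km/s.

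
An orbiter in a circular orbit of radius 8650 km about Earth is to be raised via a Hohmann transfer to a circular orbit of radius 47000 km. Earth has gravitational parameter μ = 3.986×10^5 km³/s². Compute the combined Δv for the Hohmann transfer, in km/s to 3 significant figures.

The Hohmann ellipse has a_t = (r₁ + r₂)/2 = 27825 km.
Circular speed at r₁: v₁ = √(μ/r₁) = √(3.986×10^5/8650) = 6.7883 km/s.
Transfer-orbit speed at r₁ (vis-viva): v_p = √[μ(2/r₁ − 1/a_t)] = 8.8225 km/s.
First burn Δv₁ = |v_p − v₁| = 2.0342 km/s.
Circular speed at r₂: v₂ = √(μ/r₂) = 2.9122 km/s.
Transfer-orbit speed at r₂: v_a = √[μ(2/r₂ − 1/a_t)] = 1.6237 km/s.
Second burn Δv₂ = |v₂ − v_a| = 1.2885 km/s.
Total Δv = Δv₁ + Δv₂ = 3.323 km/s.

Δv = 3.32 km/s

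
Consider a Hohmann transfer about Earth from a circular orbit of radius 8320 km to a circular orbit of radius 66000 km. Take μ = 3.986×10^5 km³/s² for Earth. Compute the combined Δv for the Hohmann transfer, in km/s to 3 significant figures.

Δv = 3.60 km/s

Transfer-ellipse semi-major axis a_t = (r₁ + r₂)/2 = (8320 + 66000)/2 = 37160 km.
At r₁ the circular-orbit speed is v₁ = √(μ/r₁) = 6.9216 km/s.
On the transfer ellipse at r₁, vis-viva equation gives v_p = √[μ(2/r₁ − 1/a_t)] = 9.2245 km/s.
First burn Δv₁ = |v_p − v₁| = 2.303 km/s.
Circular speed at r₂: v₂ = √(μ/r₂) = 2.458 km/s.
Transfer-orbit speed at r₂: v_a = √[μ(2/r₂ − 1/a_t)] = 1.163 km/s.
Second burn Δv₂ = |v₂ − v_a| = 1.295 km/s.
Δv = Δv₁ + Δv₂ = 2.303 + 1.295 = 3.598 km/s.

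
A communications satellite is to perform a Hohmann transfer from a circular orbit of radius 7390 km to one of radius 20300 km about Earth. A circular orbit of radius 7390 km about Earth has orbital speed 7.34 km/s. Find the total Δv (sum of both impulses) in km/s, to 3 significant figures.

From the circular-orbit relation v² = μ/r at r = 7390 km: μ = v²r = (7.34)² × 7390 = 3.98141×10^5 km³/s².
Transfer-ellipse semi-major axis a_t = (r₁ + r₂)/2 = (7390 + 20300)/2 = 13845 km.
At r₁ the circular-orbit speed is v₁ = √(μ/r₁) = 7.340 km/s.
Transfer-orbit speed at r₁ (vis-viva equation): v_p = √[μ(2/r₁ − 1/a_t)] = 8.888 km/s.
First burn Δv₁ = |v_p − v₁| = 1.548 km/s.
At r₂, v₂ = √(μ/r₂) = 4.429 km/s.
Transfer-orbit speed at r₂: v_a = √[μ(2/r₂ − 1/a_t)] = 3.236 km/s.
Second burn Δv₂ = |v₂ − v_a| = 1.193 km/s.
Δv = Δv₁ + Δv₂ = 1.548 + 1.193 = 2.741 km/s.

Δv = 2.74 km/s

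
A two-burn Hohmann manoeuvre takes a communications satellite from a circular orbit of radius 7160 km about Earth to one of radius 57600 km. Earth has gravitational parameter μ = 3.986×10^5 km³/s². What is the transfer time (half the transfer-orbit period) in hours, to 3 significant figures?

t = 8.05 hours

The Hohmann ellipse has a_t = (r₁ + r₂)/2 = 32380 km.
By Kepler's third law the transfer-orbit period is T = 2π√(a_t³/μ), so t = T/2 = 28990 s.
Converting: 28990 s ÷ 3600 s/hour = 8.05 hours.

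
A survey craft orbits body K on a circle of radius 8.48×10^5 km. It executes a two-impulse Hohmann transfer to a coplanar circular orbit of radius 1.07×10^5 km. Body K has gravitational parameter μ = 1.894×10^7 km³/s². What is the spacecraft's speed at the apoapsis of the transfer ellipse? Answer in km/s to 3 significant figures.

The Hohmann ellipse has a_t = (r₁ + r₂)/2 = 4.775×10^5 km.
The apoapsis of the transfer ellipse is at r = 8.480×10^5 km.
From the vis-viva equation, v = √[μ(2/r − 1/a_t)] = 2.237 km/s.

v = 2.24 km/s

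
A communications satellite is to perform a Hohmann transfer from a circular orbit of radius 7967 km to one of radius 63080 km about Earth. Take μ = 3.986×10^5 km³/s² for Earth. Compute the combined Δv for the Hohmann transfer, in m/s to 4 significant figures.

Δv = 3676 m/s

Semi-major axis of the transfer orbit: a_t = (7967 + 63080)/2 = 35523.5 km.
At r₁ the circular-orbit speed is v₁ = √(μ/r₁) = 7.0733 km/s.
On the transfer ellipse at r₁, vis-viva equation gives v_p = √[μ(2/r₁ − 1/a_t)] = 9.4256 km/s.
First burn Δv₁ = |v_p − v₁| = 2.3523 km/s.
At r₂, v₂ = √(μ/r₂) = 2.5138 km/s.
Transfer-orbit speed at r₂: v_a = √[μ(2/r₂ − 1/a_t)] = 1.1905 km/s.
Second burn Δv₂ = |v₂ − v_a| = 1.3233 km/s.
Total Δv = Δv₁ + Δv₂ = 3.676 km/s.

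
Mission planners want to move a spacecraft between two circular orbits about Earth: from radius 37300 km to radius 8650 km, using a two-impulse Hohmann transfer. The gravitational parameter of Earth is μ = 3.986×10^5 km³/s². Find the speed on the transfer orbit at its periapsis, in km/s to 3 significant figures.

v = 8.65 km/s

Semi-major axis of the transfer orbit: a_t = (37300 + 8650)/2 = 22975 km.
At periapsis, r = 8650 km.
Applying v² = μ(2/r − 1/a_t): v = 8.649 km/s.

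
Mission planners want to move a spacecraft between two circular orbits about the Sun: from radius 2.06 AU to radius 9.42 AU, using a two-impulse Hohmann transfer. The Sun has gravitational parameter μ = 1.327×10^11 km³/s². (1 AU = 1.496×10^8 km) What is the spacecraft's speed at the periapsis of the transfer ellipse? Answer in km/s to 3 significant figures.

v = 26.6 km/s

In km: r₁ = 2.06 × 1.496×10^8 = 3.08176×10^8 km; r₂ = 9.42 × 1.496×10^8 = 1.409232×10^9 km.
Semi-major axis of the transfer orbit: a_t = (3.08176×10^8 + 1.409232×10^9)/2 = 8.58704×10^8 km.
At periapsis, r = 3.08176×10^8 km.
From the vis-viva equation, v = √[μ(2/r − 1/a_t)] = 26.58 km/s.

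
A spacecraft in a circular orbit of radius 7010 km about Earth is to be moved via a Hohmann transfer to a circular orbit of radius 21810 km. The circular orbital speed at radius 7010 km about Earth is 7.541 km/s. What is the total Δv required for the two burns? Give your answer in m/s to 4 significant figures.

From the circular-orbit relation v² = μ/r at r = 7010 km: μ = v²r = (7.541)² × 7010 = 3.98635×10^5 km³/s².
The Hohmann ellipse has a_t = (r₁ + r₂)/2 = 14410 km.
Circular speed at r₁: v₁ = √(μ/r₁) = √(3.98635×10^5/7010) = 7.5410 km/s.
On the transfer ellipse at r₁, v² = μ(2/r − 1/a) gives v_p = √[μ(2/r₁ − 1/a_t)] = 9.2774 km/s.
First burn Δv₁ = |v_p − v₁| = 1.7364 km/s.
At r₂, v₂ = √(μ/r₂) = 4.27524 km/s.
Transfer-orbit speed at r₂: v_a = √[μ(2/r₂ − 1/a_t)] = 2.98186 km/s.
Second burn Δv₂ = |v₂ − v_a| = 1.2934 km/s.
Δv = Δv₁ + Δv₂ = 1.7364 + 1.2934 = 3.030 km/s.

Δv = 3030 m/s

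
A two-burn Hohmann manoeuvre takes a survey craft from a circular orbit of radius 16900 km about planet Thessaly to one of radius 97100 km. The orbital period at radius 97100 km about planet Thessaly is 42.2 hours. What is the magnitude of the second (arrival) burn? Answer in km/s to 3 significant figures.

Δv₂ = 1.83 km/s

From Kepler's third law T² = 4π²r³/μ at r = 97100 km, T = 42.2 hours = 42.2 × 3600 s = 1.5192×10^5 s: μ = 4π²r³/T² = 1.56598×10^6 km³/s².
Transfer-ellipse semi-major axis a_t = (r₁ + r₂)/2 = (16900 + 97100)/2 = 57000 km.
On the circular orbit at r = 97100 km, v_c = √(μ/r) = 4.016 km/s.
Vis-viva on the transfer ellipse at r = 97100 km gives v_t = √[μ(2/r − 1/a_t)] = 2.187 km/s.
Δv₂ = |v_t − v_c| = |2.187 − 4.016| = 1.829 km/s.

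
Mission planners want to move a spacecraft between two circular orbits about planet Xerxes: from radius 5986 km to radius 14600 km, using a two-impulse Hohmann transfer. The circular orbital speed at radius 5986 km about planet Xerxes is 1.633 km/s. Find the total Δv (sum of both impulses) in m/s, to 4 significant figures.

From the circular-orbit relation v² = μ/r at r = 5986 km: μ = v²r = (1.633)² × 5986 = 15962.8 km³/s².
Transfer-ellipse semi-major axis a_t = (r₁ + r₂)/2 = (5986 + 14600)/2 = 10293 km.
Circular speed at r₁: v₁ = √(μ/r₁) = √(15962.8/5986) = 1.6330 km/s.
On the transfer ellipse at r₁, v² = μ(2/r − 1/a) gives v_p = √[μ(2/r₁ − 1/a_t)] = 1.9449 km/s.
First burn Δv₁ = |v_p − v₁| = 0.3119 km/s.
Circular speed at r₂: v₂ = √(μ/r₂) = 1.0456 km/s.
Transfer-orbit speed at r₂: v_a = √[μ(2/r₂ − 1/a_t)] = 0.79740 km/s.
Second burn Δv₂ = |v₂ − v_a| = 0.2482 km/s.
Δv = Δv₁ + Δv₂ = 0.3119 + 0.2482 = 0.5601 km/s.

Δv = 560.1 m/s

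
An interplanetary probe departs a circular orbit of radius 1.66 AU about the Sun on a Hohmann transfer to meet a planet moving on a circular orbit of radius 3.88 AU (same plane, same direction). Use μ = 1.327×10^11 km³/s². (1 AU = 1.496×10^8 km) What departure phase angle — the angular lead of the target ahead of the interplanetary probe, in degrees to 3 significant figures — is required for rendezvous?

φ = 71.4°

In km: r₁ = 1.66 × 1.496×10^8 = 2.48336×10^8 km; r₂ = 3.88 × 1.496×10^8 = 5.80448×10^8 km.
The Hohmann ellipse has a_t = (r₁ + r₂)/2 = 4.14392×10^8 km.
The half-period of the transfer ellipse is t = π√(a_t³/μ) = 7.275×10^7 s.
Target angular speed ω₂ = √(μ/r₂³) = 2.605×10^-8 rad/s.
Angle swept by the target during transfer: ω₂·t = 1.895 rad = 108.6°.
The interplanetary probe traverses 180° on the transfer ellipse, so the target must lead by 180° − 108.6° = 71.4°.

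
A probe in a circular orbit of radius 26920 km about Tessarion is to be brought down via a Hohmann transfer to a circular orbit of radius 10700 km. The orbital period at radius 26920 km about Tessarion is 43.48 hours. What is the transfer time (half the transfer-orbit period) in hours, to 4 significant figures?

From Kepler's third law T² = 4π²r³/μ at r = 26920 km, T = 43.48 hours = 43.48 × 3600 s = 1.56528×10^5 s: μ = 4π²r³/T² = 31434.1 km³/s².
Transfer-ellipse semi-major axis a_t = (r₁ + r₂)/2 = (26920 + 10700)/2 = 18810 km.
By Kepler's third law the transfer-orbit period is T = 2π√(a_t³/μ), so t = T/2 = 45710 s.
Converting: 45710 s ÷ 3600 s/hour = 12.70 hours.

t = 12.70 hours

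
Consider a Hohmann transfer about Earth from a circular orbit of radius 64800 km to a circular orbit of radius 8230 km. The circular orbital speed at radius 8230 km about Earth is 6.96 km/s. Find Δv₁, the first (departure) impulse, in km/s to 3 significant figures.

Δv₁ = 1.30 km/s

From the circular-orbit relation v² = μ/r at r = 8230 km: μ = v²r = (6.96)² × 8230 = 3.98674×10^5 km³/s².
Transfer-ellipse semi-major axis a_t = (r₁ + r₂)/2 = (64800 + 8230)/2 = 36515 km.
Circular speed at r = 64800 km: v_c = √(μ/r) = 2.4804 km/s.
Transfer-orbit speed at the same r (vis-viva, a = a_t): v_t = √[μ(2/r − 1/a_t)] = 1.1776 km/s.
Δv₁ = |v_t − v_c| = |1.1776 − 2.4804| = 1.303 km/s.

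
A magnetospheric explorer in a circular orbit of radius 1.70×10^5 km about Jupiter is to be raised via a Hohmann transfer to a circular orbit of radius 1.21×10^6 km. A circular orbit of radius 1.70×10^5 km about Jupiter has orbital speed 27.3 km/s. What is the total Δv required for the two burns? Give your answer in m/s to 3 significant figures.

From the circular-orbit relation v² = μ/r at r = 1.70×10^5 km: μ = v²r = (27.3)² × 1.70×10^5 = 1.26699×10^8 km³/s².
The Hohmann ellipse has a_t = (r₁ + r₂)/2 = 6.900×10^5 km.
At r₁ the circular-orbit speed is v₁ = √(μ/r₁) = 27.300 km/s.
On the transfer ellipse at r₁, vis-viva gives v_p = √[μ(2/r₁ − 1/a_t)] = 36.152 km/s.
First burn Δv₁ = |v_p − v₁| = 8.852 km/s.
Circular speed at r₂: v₂ = √(μ/r₂) = 10.233 km/s.
Transfer-orbit speed at r₂: v_a = √[μ(2/r₂ − 1/a_t)] = 5.0792 km/s.
Second burn Δv₂ = |v₂ − v_a| = 5.154 km/s.
Total Δv = Δv₁ + Δv₂ = 14.01 km/s.

Δv = 14000 m/s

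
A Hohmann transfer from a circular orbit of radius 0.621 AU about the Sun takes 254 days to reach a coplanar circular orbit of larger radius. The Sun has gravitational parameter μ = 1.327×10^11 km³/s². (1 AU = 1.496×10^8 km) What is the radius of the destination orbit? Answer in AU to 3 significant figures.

In km: r₁ = 0.621 × 1.496×10^8 = 9.29016×10^7 km.
Transfer time t = 254 days = 2.19456×10^7 s, and t = π√(a_t³/μ).
So a_t = (μ t²/π²)^(1/3) = (1.327×10^11 × (2.19456×10^7)² / π²)^(1/3) = 1.8639×10^8 km.
Since a_t = (r₁ + r₂)/2, r₂ = 2a_t − r₁ = 2×1.8639×10^8 − 9.29016×10^7 = 2.798784×10^8 km.
In AU: r₂ = 2.798784×10^8 / 1.496×10^8 = 1.87 AU.

r₂ = 1.87 AU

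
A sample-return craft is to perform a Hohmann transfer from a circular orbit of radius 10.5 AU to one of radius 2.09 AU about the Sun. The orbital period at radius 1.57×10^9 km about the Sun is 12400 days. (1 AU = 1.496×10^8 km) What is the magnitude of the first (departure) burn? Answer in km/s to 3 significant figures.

Δv₁ = 3.90 km/s

From Kepler's third law T² = 4π²r³/μ at r = 1.57×10^9 km, T = 12400 days = 12400 × 86400 s = 1.07136×10^9 s: μ = 4π²r³/T² = 1.33103×10^11 km³/s².
In km: r₁ = 10.5 × 1.496×10^8 = 1.5708×10^9 km; r₂ = 2.09 × 1.496×10^8 = 3.12664×10^8 km.
The Hohmann ellipse has a_t = (r₁ + r₂)/2 = 9.41732×10^8 km.
On the circular orbit at r = 1.5708×10^9 km, v_c = √(μ/r) = 9.205 km/s.
Transfer-orbit speed at the same r (vis-viva, a = a_t): v_t = √[μ(2/r − 1/a_t)] = 5.304 km/s.
Δv₁ = |v_t − v_c| = |5.304 − 9.205| = 3.901 km/s.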